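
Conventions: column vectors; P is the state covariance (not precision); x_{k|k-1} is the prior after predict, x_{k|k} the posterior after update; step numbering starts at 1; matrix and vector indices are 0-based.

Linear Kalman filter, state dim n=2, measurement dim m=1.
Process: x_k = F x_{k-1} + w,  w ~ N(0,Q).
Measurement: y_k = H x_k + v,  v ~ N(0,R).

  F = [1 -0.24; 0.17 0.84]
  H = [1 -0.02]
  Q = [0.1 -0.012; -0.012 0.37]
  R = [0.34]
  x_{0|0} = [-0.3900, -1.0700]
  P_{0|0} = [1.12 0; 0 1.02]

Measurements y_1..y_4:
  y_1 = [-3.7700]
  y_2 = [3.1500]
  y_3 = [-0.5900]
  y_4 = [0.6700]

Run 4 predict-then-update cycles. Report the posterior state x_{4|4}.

x_post = [0.6189, -1.3183]

step 1: x^-=[-0.1332, -0.9651]  P^-=[1.2788 -0.0272; -0.0272 1.1221]  S=[1.6203]  K=[0.7895; -0.0307]  nu=[-3.6561]  x^+=[-3.0199, -0.8530]  P^+=[0.2687 0.0120; 0.0120 1.1206]
step 2: x^-=[-2.8151, -1.2299]  P^-=[0.4275 -0.1826; -0.1826 1.1719]  S=[0.7753]  K=[0.5561; -0.2658]  nu=[5.9405]  x^+=[0.4885, -2.8091]  P^+=[0.1877 -0.0680; -0.0680 1.1171]
step 3: x^-=[1.1627, -2.2766]  P^-=[0.3847 -0.2597; -0.2597 1.1442]  S=[0.7356]  K=[0.5301; -0.3841]  nu=[-1.7982]  x^+=[0.2095, -1.5858]  P^+=[0.1780 -0.1099; -0.1099 1.0357]
step 4: x^-=[0.5901, -1.2965]  P^-=[0.3904 -0.2783; -0.2783 1.0745]  S=[0.7420]  K=[0.5337; -0.4041]  nu=[0.0540]  x^+=[0.6189, -1.3183]  P^+=[0.1791 -0.1183; -0.1183 0.9534]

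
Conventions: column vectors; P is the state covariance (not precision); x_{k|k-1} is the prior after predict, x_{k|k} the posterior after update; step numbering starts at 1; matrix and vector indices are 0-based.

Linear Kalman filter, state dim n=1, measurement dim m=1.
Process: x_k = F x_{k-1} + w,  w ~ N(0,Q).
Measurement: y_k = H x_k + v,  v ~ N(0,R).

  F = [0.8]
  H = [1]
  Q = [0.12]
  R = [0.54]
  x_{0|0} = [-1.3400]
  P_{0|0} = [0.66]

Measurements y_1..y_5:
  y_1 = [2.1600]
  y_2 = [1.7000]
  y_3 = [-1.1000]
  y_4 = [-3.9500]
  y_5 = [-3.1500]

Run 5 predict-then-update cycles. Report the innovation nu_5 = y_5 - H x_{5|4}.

step 1: x^-=[-1.0720]  P^-=[0.5424]  S=[1.0824]  K=[0.5011]  nu=[3.2320]  x^+=[0.5476]  P^+=[0.2706]
step 2: x^-=[0.4381]  P^-=[0.2932]  S=[0.8332]  K=[0.3519]  nu=[1.2619]  x^+=[0.8821]  P^+=[0.1900]
step 3: x^-=[0.7057]  P^-=[0.2416]  S=[0.7816]  K=[0.3091]  nu=[-1.8057]  x^+=[0.1475]  P^+=[0.1669]
step 4: x^-=[0.1180]  P^-=[0.2268]  S=[0.7668]  K=[0.2958]  nu=[-4.0680]  x^+=[-1.0853]  P^+=[0.1597]
step 5: x^-=[-0.8683]  P^-=[0.2222]  S=[0.7622]  K=[0.2916]  nu=[-2.2817]  x^+=[-1.5335]  P^+=[0.1574]

innov = [-2.2817]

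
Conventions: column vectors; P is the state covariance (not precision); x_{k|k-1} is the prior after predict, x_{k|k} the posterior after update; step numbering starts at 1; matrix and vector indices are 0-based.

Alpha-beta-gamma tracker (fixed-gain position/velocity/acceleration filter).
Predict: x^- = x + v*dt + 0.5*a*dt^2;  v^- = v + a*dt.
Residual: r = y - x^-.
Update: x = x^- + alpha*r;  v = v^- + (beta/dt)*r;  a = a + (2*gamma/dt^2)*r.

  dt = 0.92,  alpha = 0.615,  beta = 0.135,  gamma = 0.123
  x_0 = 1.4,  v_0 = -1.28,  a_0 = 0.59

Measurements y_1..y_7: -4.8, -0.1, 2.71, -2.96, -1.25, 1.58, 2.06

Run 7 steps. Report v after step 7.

v_post = 2.9467

step 1: x_pred=0.4721  r=-5.2721  x^+=-2.7702  v^+=-1.5108  a^+=-0.9423
step 2: x_pred=-4.5590  r=4.4590  x^+=-1.8167  v^+=-1.7234  a^+=0.3537
step 3: x_pred=-3.2526  r=5.9626  x^+=0.4144  v^+=-0.5231  a^+=2.0867
step 4: x_pred=0.8162  r=-3.7762  x^+=-1.5062  v^+=0.8425  a^+=0.9891
step 5: x_pred=-0.3124  r=-0.9376  x^+=-0.8890  v^+=1.6149  a^+=0.7166
step 6: x_pred=0.9000  r=0.6800  x^+=1.3182  v^+=2.3740  a^+=0.9143
step 7: x_pred=3.8892  r=-1.8292  x^+=2.7642  v^+=2.9467  a^+=0.3826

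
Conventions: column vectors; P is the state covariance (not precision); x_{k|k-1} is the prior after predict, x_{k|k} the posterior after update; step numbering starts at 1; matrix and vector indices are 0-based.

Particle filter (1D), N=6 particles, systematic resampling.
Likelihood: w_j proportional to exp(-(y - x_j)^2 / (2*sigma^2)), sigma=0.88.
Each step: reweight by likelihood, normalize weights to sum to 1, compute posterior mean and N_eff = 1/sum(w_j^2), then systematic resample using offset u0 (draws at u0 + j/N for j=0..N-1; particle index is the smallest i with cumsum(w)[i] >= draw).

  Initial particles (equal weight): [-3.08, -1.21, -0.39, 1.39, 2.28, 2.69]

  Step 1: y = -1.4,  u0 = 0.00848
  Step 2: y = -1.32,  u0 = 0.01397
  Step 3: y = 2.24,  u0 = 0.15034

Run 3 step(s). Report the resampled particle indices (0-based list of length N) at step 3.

resampled_idx = [1, 2, 3, 4, 5, 5]

step 1: w=[0.0972, 0.5875, 0.3112, 0.0039, 0.0001, 0.0000]  mean=-1.1259  Neff=2.2149  idx=[0, 1, 1, 1, 1, 2]
step 2: w=[0.0289, 0.2122, 0.2122, 0.2122, 0.2122, 0.1223]  mean=-1.1638  Neff=5.1050  idx=[0, 1, 2, 3, 4, 4]
step 3: w=[0.0000, 0.2000, 0.2000, 0.2000, 0.2000, 0.2000]  mean=-1.2100  Neff=5.0001  idx=[1, 2, 3, 4, 5, 5]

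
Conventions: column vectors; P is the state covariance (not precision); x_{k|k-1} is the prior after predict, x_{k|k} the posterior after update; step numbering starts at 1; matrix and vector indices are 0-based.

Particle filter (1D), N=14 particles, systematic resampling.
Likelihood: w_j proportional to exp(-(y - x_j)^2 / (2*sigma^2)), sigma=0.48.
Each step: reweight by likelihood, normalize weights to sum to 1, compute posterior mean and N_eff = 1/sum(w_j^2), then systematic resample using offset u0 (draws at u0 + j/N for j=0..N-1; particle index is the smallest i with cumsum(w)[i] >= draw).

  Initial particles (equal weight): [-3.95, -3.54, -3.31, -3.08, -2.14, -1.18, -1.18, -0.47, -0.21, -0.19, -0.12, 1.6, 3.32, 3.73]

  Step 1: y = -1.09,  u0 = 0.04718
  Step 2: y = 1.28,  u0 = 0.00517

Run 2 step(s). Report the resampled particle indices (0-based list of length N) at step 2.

step 1: w=[0.0000, 0.0000, 0.0000, 0.0001, 0.0307, 0.3298, 0.3298, 0.1457, 0.0625, 0.0579, 0.0436, 0.0000, 0.0000, 0.0000]  mean=-0.9420  Neff=4.0185  idx=[5, 5, 5, 5, 5, 6, 6, 6, 6, 6, 7, 7, 9, 10]
step 2: w=[0.0001, 0.0001, 0.0001, 0.0001, 0.0001, 0.0001, 0.0001, 0.0001, 0.0001, 0.0001, 0.0499, 0.0499, 0.3532, 0.5462]  mean=-0.1805  Neff=2.3361  idx=[10, 11, 12, 12, 12, 12, 12, 13, 13, 13, 13, 13, 13, 13]

resampled_idx = [10, 11, 12, 12, 12, 12, 12, 13, 13, 13, 13, 13, 13, 13]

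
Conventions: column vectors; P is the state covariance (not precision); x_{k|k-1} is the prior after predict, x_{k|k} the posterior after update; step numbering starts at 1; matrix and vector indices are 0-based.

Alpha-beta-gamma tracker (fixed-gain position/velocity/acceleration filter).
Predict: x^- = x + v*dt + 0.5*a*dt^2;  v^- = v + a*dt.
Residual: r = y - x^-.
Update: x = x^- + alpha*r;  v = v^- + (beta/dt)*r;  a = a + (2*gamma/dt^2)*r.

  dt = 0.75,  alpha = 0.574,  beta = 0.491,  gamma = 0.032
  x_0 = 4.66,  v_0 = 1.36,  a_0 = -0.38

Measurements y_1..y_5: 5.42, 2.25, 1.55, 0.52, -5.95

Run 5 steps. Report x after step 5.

step 1: x_pred=5.5731  r=-0.1531  x^+=5.4852  v^+=0.9748  a^+=-0.3974
step 2: x_pred=6.1045  r=-3.8545  x^+=3.8920  v^+=-1.8467  a^+=-0.8360
step 3: x_pred=2.2719  r=-0.7219  x^+=1.8575  v^+=-2.9463  a^+=-0.9181
step 4: x_pred=-0.6104  r=1.1304  x^+=0.0384  v^+=-2.8948  a^+=-0.7895
step 5: x_pred=-2.3547  r=-3.5953  x^+=-4.4184  v^+=-5.8406  a^+=-1.1986

x_post = -4.4184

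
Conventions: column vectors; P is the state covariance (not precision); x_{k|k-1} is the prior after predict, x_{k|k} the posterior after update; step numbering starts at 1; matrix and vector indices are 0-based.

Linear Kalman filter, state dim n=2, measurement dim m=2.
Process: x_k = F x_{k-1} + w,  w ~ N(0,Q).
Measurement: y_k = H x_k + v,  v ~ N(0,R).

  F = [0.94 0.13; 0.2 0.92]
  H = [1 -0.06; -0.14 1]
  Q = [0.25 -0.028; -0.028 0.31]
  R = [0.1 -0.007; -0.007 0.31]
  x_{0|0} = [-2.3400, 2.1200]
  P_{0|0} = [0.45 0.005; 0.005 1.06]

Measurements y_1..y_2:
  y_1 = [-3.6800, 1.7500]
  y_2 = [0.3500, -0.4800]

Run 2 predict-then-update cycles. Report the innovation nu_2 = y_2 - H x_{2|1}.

innov = [3.3946, -1.3797]

step 1: x^-=[-1.9240, 1.4824]  P^-=[0.6668 0.1878; 0.1878 1.2270]  S=[0.7486 0.0154; 0.0154 1.4975]  K=[0.8745 0.0541; 0.1360 0.8004]  nu=[-1.6671, -0.0018]  x^+=[-3.3819, 1.2542]  P^+=[0.0884 0.0230; 0.0230 0.2504]
step 2: x^-=[-3.0159, 0.4775]  P^-=[0.3380 0.0391; 0.0391 0.5340]  S=[0.4352 -0.0469; -0.0469 0.8396]  K=[0.7748 0.0335; 0.0846 0.6341]  nu=[3.3946, -1.3797]  x^+=[-0.4319, -0.1103]  P^+=[0.0782 0.0159; 0.0159 0.1982]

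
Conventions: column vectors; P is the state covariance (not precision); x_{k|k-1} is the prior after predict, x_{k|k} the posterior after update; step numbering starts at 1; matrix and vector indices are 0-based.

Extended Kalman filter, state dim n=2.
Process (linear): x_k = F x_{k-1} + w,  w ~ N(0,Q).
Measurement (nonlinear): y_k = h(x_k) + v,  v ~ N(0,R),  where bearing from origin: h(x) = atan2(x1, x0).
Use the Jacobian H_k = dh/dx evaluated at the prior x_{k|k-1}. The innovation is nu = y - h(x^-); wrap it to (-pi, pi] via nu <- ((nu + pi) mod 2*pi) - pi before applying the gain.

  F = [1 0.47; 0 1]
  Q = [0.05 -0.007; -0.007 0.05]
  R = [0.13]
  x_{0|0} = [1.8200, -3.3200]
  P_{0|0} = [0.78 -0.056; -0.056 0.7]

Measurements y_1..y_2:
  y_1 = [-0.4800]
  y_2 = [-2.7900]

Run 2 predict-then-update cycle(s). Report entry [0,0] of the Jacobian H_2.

H_jac[0,0] = 0.3463

step 1: x^-=[0.2596, -3.3200]  P^-=[0.9320 0.2660; 0.2660 0.7500]  H_jac=[0.2994 0.0234]  S=[0.2177]  K=[1.3104; 0.4465]  nu=[1.0128]  x^+=[1.5868, -2.8678]  P^+=[0.5582 0.1386; 0.1386 0.7066]
step 2: x^-=[0.2389, -2.8678]  P^-=[0.8946 0.4637; 0.4637 0.7566]  H_jac=[0.3463 0.0288]  S=[0.2472]  K=[1.3075; 0.7380]  nu=[-1.3023]  x^+=[-1.4638, -3.8289]  P^+=[0.4721 0.2252; 0.2252 0.6220]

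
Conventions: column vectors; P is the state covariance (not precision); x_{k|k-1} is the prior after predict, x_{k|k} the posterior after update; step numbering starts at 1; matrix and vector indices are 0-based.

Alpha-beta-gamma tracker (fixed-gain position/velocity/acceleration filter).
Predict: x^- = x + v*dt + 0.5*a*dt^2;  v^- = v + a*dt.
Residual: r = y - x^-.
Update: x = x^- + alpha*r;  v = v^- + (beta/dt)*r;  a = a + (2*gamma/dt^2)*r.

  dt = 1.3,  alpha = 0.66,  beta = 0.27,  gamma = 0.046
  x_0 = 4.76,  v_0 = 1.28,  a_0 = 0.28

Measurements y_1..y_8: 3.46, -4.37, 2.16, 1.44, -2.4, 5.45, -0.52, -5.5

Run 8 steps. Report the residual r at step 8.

resid = -6.1674

step 1: x_pred=6.6606  r=-3.2006  x^+=4.5482  v^+=0.9793  a^+=0.1058
step 2: x_pred=5.9106  r=-10.2806  x^+=-0.8746  v^+=-1.0184  a^+=-0.4539
step 3: x_pred=-2.5821  r=4.7421  x^+=0.5477  v^+=-0.6236  a^+=-0.1957
step 4: x_pred=-0.4284  r=1.8684  x^+=0.8047  v^+=-0.4900  a^+=-0.0940
step 5: x_pred=0.0883  r=-2.4883  x^+=-1.5540  v^+=-1.1290  a^+=-0.2295
step 6: x_pred=-3.2157  r=8.6657  x^+=2.5037  v^+=0.3724  a^+=0.2423
step 7: x_pred=3.1925  r=-3.7125  x^+=0.7423  v^+=-0.0837  a^+=0.0402
step 8: x_pred=0.6674  r=-6.1674  x^+=-3.4031  v^+=-1.3124  a^+=-0.2956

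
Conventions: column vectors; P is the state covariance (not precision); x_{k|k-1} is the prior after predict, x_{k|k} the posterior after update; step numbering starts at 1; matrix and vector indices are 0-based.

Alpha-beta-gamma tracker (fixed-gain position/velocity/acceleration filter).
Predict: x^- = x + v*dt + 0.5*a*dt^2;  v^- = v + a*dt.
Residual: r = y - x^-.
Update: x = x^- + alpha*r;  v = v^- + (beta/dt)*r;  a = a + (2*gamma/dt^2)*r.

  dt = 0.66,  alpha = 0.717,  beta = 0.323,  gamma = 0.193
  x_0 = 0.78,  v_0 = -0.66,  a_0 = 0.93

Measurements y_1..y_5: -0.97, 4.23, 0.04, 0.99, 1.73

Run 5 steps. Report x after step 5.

step 1: x_pred=0.5470  r=-1.5170  x^+=-0.5407  v^+=-0.7886  a^+=-0.4142
step 2: x_pred=-1.1514  r=5.3814  x^+=2.7071  v^+=1.5716  a^+=4.3544
step 3: x_pred=4.6927  r=-4.6527  x^+=1.3567  v^+=2.1685  a^+=0.2315
step 4: x_pred=2.8384  r=-1.8484  x^+=1.5131  v^+=1.4167  a^+=-1.4064
step 5: x_pred=2.1418  r=-0.4118  x^+=1.8465  v^+=0.2869  a^+=-1.7713

x_post = 1.8465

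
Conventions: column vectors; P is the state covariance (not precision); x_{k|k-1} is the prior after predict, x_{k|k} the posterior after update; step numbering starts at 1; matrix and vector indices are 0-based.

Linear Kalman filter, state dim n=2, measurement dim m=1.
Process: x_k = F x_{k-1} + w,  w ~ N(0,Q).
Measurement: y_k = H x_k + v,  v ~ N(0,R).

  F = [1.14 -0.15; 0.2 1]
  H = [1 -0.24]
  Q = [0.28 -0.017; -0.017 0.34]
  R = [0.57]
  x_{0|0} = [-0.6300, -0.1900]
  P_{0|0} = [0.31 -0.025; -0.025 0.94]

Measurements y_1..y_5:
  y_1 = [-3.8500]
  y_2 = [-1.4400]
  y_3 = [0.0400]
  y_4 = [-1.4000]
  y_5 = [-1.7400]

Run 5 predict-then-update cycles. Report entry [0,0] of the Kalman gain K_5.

K[0,0] = 0.4881

step 1: x^-=[-0.6897, -0.3160]  P^-=[0.7126 -0.1151; -0.1151 1.2824]  S=[1.4117]  K=[0.5243; -0.2995]  nu=[-3.2361]  x^+=[-2.3865, 0.6533]  P^+=[0.3245 0.1066; 0.1066 1.1557]
step 2: x^-=[-2.8186, 0.1760]  P^-=[0.6912 0.0020; 0.0020 1.5514]  S=[1.3496]  K=[0.5118; -0.2744]  nu=[1.4209]  x^+=[-2.0914, -0.2139]  P^+=[0.3377 0.1915; 0.1915 1.4498]
step 3: x^-=[-2.3522, -0.6322]  P^-=[0.6860 0.0551; 0.0551 1.8799]  S=[1.3378]  K=[0.5029; -0.2960]  nu=[2.2404]  x^+=[-1.2255, -1.2954]  P^+=[0.3477 0.2543; 0.2543 1.7626]
step 4: x^-=[-1.2027, -1.5405]  P^-=[0.6845 0.0801; 0.0801 2.2183]  S=[1.3438]  K=[0.4951; -0.3365]  nu=[-0.5670]  x^+=[-1.4834, -1.3497]  P^+=[0.3552 0.3040; 0.3040 2.0661]
step 5: x^-=[-1.4887, -1.6464]  P^-=[0.6841 0.0915; 0.0915 2.5419]  S=[1.3565]  K=[0.4881; -0.3822]  nu=[-0.6465]  x^+=[-1.8042, -1.3993]  P^+=[0.3609 0.3446; 0.3446 2.3437]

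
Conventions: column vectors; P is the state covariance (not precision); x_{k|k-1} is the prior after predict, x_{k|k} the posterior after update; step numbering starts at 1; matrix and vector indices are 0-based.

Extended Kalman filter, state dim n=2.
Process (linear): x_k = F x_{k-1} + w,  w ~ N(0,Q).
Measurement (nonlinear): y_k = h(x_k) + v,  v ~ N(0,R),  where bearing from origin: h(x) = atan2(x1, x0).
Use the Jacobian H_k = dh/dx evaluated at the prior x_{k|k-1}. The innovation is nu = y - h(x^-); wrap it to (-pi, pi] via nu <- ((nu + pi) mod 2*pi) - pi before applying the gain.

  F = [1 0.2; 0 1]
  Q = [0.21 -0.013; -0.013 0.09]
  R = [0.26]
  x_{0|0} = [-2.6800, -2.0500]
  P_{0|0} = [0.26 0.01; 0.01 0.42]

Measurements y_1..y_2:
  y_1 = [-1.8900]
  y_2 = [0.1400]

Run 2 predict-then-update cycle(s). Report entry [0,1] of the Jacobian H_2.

step 1: x^-=[-3.0900, -2.0500]  P^-=[0.4908 0.0810; 0.0810 0.5100]  H_jac=[0.1491 -0.2247]  S=[0.2912]  K=[0.1887; -0.3521]  nu=[0.6658]  x^+=[-2.9643, -2.2844]  P^+=[0.4804 0.1004; 0.1004 0.4739]
step 2: x^-=[-3.4212, -2.2844]  P^-=[0.7495 0.1821; 0.1821 0.5639]  H_jac=[0.1350 -0.2022]  S=[0.2868]  K=[0.2244; -0.3118]  nu=[2.6929]  x^+=[-2.8169, -3.1241]  P^+=[0.7351 0.2022; 0.2022 0.5360]

H_jac[0,1] = -0.2022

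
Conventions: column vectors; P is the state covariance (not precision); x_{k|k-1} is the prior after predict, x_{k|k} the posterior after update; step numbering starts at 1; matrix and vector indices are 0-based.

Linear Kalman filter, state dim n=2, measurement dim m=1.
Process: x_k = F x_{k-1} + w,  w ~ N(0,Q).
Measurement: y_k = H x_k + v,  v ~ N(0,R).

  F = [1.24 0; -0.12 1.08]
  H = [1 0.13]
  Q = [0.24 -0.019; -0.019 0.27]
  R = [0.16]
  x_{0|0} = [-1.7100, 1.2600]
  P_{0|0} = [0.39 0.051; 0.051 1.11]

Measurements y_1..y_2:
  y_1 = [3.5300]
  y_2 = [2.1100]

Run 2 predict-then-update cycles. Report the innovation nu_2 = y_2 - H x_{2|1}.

innov = [-1.1210]

step 1: x^-=[-2.1204, 1.5660]  P^-=[0.8397 -0.0087; -0.0087 1.5571]  S=[1.0237]  K=[0.8191; 0.1892]  nu=[5.4468]  x^+=[2.3411, 2.5966]  P^+=[0.1528 -0.1674; -0.1674 1.5205]
step 2: x^-=[2.9030, 2.5234]  P^-=[0.4750 -0.2659; -0.2659 2.0890]  S=[0.6011]  K=[0.7326; 0.0094]  nu=[-1.1210]  x^+=[2.0817, 2.5128]  P^+=[0.1523 -0.2701; -0.2701 2.0890]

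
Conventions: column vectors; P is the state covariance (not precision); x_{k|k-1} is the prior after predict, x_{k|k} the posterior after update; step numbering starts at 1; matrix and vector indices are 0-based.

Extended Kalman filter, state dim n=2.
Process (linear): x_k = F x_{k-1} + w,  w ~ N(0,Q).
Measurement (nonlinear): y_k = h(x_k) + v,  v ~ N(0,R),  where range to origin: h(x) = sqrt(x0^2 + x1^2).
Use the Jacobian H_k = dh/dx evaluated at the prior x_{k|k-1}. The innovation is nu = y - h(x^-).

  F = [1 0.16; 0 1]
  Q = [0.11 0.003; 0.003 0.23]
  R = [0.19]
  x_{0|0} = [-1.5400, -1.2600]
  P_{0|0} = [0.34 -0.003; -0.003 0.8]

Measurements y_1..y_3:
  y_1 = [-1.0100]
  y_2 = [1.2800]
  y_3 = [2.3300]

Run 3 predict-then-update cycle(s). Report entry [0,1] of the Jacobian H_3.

step 1: x^-=[-1.7416, -1.2600]  P^-=[0.4695 0.1280; 0.1280 1.0300]  H_jac=[-0.8102 -0.5862]  S=[0.9737]  K=[-0.4678; -0.7266]  nu=[-3.1596]  x^+=[-0.2637, 1.0357]  P^+=[0.2565 -0.2029; -0.2029 0.5160]
step 2: x^-=[-0.0980, 1.0357]  P^-=[0.3148 -0.1174; -0.1174 0.7460]  H_jac=[-0.0942 0.9956]  S=[0.9542]  K=[-0.1535; 0.7899]  nu=[0.2397]  x^+=[-0.1348, 1.2250]  P^+=[0.2923 -0.0016; -0.0016 0.1506]
step 3: x^-=[0.0612, 1.2250]  P^-=[0.4056 0.0255; 0.0255 0.3806]  H_jac=[0.0499 0.9988]  S=[0.5732]  K=[0.0797; 0.6654]  nu=[1.1034]  x^+=[0.1491, 1.9592]  P^+=[0.4020 -0.0049; -0.0049 0.1268]

H_jac[0,1] = 0.9988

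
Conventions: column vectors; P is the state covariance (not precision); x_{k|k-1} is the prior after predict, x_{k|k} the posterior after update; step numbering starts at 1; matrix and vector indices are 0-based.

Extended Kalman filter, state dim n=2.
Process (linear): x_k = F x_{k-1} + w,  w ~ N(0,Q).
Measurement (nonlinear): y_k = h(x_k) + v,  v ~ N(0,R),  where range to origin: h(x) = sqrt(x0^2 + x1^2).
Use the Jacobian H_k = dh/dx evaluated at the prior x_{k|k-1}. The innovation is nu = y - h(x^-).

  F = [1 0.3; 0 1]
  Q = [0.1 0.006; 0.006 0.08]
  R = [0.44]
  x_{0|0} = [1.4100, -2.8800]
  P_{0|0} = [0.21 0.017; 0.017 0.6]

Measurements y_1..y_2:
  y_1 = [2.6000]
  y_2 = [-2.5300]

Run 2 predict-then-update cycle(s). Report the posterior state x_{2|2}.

step 1: x^-=[0.5460, -2.8800]  P^-=[0.3742 0.2030; 0.2030 0.6800]  H_jac=[0.1863 -0.9825]  S=[1.0351]  K=[-0.1253; -0.6089]  nu=[-0.3313]  x^+=[0.5875, -2.6783]  P^+=[0.3579 0.1240; 0.1240 0.2962]
step 2: x^-=[-0.2160, -2.6783]  P^-=[0.5590 0.2189; 0.2189 0.3762]  H_jac=[-0.0804 -0.9968]  S=[0.8525]  K=[-0.3086; -0.4605]  nu=[-5.2170]  x^+=[1.3941, -0.2757]  P^+=[0.4778 0.0977; 0.0977 0.1954]

x_post = [1.3941, -0.2757]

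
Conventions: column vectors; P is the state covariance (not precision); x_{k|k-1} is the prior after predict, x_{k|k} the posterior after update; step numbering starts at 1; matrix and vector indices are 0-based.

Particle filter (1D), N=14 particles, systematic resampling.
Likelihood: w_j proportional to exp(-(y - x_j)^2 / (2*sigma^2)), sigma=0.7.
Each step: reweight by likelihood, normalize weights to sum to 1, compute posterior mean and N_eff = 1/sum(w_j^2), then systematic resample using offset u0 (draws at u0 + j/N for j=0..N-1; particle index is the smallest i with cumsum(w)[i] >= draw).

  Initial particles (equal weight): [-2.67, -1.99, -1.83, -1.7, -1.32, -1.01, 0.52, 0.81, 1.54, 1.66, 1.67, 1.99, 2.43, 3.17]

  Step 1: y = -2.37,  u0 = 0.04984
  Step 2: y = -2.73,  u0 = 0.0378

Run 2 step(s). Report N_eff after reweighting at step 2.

step 1: w=[0.2515, 0.2380, 0.2048, 0.1744, 0.0895, 0.0418, 0.0001, 0.0000, 0.0000, 0.0000, 0.0000, 0.0000, 0.0000, 0.0000]  mean=-1.9766  Neff=4.9507  idx=[0, 0, 0, 1, 1, 1, 1, 2, 2, 2, 3, 3, 4, 5]
step 2: w=[0.1338, 0.1338, 0.1338, 0.0768, 0.0768, 0.0768, 0.0768, 0.0588, 0.0588, 0.0588, 0.0455, 0.0455, 0.0177, 0.0066]  mean=-2.1901  Neff=10.8535  idx=[0, 0, 1, 1, 2, 2, 3, 4, 5, 6, 7, 8, 10, 11]

N_eff = 10.8535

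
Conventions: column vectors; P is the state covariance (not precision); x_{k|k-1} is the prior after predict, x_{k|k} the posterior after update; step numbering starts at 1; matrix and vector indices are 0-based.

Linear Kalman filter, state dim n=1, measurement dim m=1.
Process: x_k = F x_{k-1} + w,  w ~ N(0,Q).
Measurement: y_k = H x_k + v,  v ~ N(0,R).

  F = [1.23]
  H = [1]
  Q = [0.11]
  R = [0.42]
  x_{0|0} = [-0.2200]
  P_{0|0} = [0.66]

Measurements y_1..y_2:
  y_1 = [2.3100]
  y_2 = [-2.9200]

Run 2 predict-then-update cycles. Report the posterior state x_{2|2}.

x_post = [-0.8475]

step 1: x^-=[-0.2706]  P^-=[1.1085]  S=[1.5285]  K=[0.7252]  nu=[2.5806]  x^+=[1.6009]  P^+=[0.3046]
step 2: x^-=[1.9691]  P^-=[0.5708]  S=[0.9908]  K=[0.5761]  nu=[-4.8891]  x^+=[-0.8475]  P^+=[0.2420]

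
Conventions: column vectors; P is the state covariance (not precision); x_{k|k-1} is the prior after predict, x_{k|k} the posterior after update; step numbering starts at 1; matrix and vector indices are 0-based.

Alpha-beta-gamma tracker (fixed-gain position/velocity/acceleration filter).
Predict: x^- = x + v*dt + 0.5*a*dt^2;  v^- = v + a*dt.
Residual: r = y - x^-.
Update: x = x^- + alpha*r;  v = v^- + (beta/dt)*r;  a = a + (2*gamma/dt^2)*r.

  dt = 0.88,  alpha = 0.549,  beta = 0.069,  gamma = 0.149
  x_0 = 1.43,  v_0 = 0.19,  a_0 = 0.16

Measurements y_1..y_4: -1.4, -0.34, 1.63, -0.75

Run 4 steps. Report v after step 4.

v_post = -1.3006

step 1: x_pred=1.6592  r=-3.0592  x^+=-0.0203  v^+=0.0909  a^+=-1.0172
step 2: x_pred=-0.3342  r=-0.0058  x^+=-0.3374  v^+=-0.8047  a^+=-1.0195
step 3: x_pred=-1.4402  r=3.0702  x^+=0.2453  v^+=-1.4610  a^+=0.1620
step 4: x_pred=-0.9777  r=0.2277  x^+=-0.8527  v^+=-1.3006  a^+=0.2496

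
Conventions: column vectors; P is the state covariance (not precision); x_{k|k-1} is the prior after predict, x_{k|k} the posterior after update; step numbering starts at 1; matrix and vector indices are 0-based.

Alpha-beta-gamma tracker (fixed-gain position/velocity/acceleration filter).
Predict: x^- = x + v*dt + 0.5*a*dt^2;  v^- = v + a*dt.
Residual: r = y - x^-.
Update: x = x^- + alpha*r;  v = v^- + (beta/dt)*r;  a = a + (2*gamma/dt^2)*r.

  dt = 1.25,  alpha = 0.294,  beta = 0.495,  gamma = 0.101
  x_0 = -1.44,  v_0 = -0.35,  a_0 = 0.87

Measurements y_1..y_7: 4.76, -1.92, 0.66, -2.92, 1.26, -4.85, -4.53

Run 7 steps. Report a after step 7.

a_post = 0.0815

step 1: x_pred=-1.1978  r=5.9578  x^+=0.5538  v^+=3.0968  a^+=1.6402
step 2: x_pred=5.7062  r=-7.6262  x^+=3.4641  v^+=2.1271  a^+=0.6543
step 3: x_pred=6.6342  r=-5.9742  x^+=4.8778  v^+=0.5792  a^+=-0.1180
step 4: x_pred=5.5096  r=-8.4296  x^+=3.0313  v^+=-2.9064  a^+=-1.2078
step 5: x_pred=-1.5453  r=2.8053  x^+=-0.7206  v^+=-3.3053  a^+=-0.8451
step 6: x_pred=-5.5124  r=0.6624  x^+=-5.3177  v^+=-4.0994  a^+=-0.7595
step 7: x_pred=-11.0352  r=6.5052  x^+=-9.1227  v^+=-2.4727  a^+=0.0815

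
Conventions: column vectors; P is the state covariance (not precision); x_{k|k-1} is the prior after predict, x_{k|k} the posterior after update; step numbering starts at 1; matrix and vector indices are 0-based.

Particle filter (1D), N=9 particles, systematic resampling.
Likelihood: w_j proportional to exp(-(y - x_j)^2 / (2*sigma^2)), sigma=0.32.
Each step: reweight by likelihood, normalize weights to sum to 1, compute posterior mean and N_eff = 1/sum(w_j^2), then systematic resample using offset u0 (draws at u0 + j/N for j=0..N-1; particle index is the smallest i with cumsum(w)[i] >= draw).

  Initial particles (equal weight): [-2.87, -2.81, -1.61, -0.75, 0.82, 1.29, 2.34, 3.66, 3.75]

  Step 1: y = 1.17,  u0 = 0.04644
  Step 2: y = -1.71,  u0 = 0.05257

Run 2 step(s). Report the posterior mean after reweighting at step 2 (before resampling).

post_mean = 0.8200

step 1: w=[0.0000, 0.0000, 0.0000, 0.0000, 0.3707, 0.6284, 0.0008, 0.0000, 0.0000]  mean=1.1167  Neff=1.8784  idx=[4, 4, 4, 5, 5, 5, 5, 5, 5]
step 2: w=[0.3333, 0.3333, 0.3333, 0.0000, 0.0000, 0.0000, 0.0000, 0.0000, 0.0000]  mean=0.8200  Neff=3.0000  idx=[0, 0, 0, 1, 1, 1, 2, 2, 2]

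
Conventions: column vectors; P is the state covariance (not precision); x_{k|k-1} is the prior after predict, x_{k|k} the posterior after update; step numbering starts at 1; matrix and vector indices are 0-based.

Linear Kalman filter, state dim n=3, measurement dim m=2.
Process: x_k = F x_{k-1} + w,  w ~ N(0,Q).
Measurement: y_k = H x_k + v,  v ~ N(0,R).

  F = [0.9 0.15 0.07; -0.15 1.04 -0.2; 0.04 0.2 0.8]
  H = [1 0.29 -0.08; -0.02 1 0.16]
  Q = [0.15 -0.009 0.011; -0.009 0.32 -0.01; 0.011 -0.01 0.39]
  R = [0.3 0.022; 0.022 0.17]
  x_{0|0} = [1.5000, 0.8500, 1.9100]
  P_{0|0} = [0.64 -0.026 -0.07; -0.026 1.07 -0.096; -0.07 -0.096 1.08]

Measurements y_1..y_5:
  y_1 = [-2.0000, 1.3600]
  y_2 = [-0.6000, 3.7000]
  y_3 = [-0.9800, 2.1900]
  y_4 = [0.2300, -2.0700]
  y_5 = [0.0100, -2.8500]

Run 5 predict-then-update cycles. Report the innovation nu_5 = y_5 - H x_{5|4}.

innov = [0.3718, -0.9903]

step 1: x^-=[1.6112, 0.2770, 1.7580]  P^-=[0.6799 0.0419 0.0583; 0.0419 1.5788 -0.0315; 0.0583 -0.0315 1.0894]  S=[1.1361 0.5044; 0.5044 1.7648]  K=[0.6822 -0.1737; 0.0531 0.8761; -0.0791 0.1029]  nu=[-3.5509, 0.8339]  x^+=[-0.9559, 0.8190, 2.1246]  P^+=[0.2175 -0.0276 0.1088; -0.0276 0.1741 -0.1536; 0.1088 -0.1536 1.0718]
step 2: x^-=[-0.5887, 0.5703, 1.8253]  P^-=[0.3384 -0.0787 0.1370; -0.0787 0.6351 -0.2825; 0.1370 -0.2825 1.0407]  S=[0.6440 0.1395; 0.1395 0.7438]  K=[0.5123 -0.1815; 0.0278 0.7901; -0.0095 -0.1578]  nu=[-0.0306, 2.8259]  x^+=[-1.1174, 2.8020, 1.3797]  P^+=[0.1708 -0.0370 0.1299; -0.0370 0.1642 -0.1879; 0.1299 -0.1879 1.0217]
step 3: x^-=[-0.4888, 2.8058, 1.6194]  P^-=[0.2995 -0.0873 0.1411; -0.0873 0.6398 -0.3062; 0.1411 -0.3062 0.9983]  S=[0.6007 0.1351; 0.1351 0.7401]  K=[0.4788 -0.1829; 0.0253 0.7961; -0.0005 -0.2016]  nu=[-1.1754, -0.8847]  x^+=[-0.8897, 2.0718, 1.7984]  P^+=[0.1607 -0.0377 0.1270; -0.0377 0.1650 -0.1867; 0.1270 -0.1867 0.9682]
step 4: x^-=[-0.3641, 1.9284, 1.8175]  P^-=[0.2905 -0.0851 0.1357; -0.0851 0.6378 -0.2961; 0.1357 -0.2961 0.9643]  S=[0.5930 0.1361; 0.1361 0.7404]  K=[0.4713 -0.1801; 0.0259 0.7950; -0.0013 -0.1949]  nu=[0.1802, -4.2965]  x^+=[0.4946, -1.4826, 2.6548]  P^+=[0.1579 -0.0367 0.1226; -0.0367 0.1639 -0.1805; 0.1226 -0.1805 0.9361]
step 5: x^-=[0.4086, -2.1471, 1.8471]  P^-=[0.2879 -0.0825 0.1316; -0.0825 0.6321 -0.2857; 0.1316 -0.2857 0.9454]  S=[0.5915 0.1363; 0.1363 0.7375]  K=[0.4695 -0.1779; 0.0265 0.7925; -0.0027 -0.1854]  nu=[0.3718, -0.9903]  x^+=[0.7593, -2.9220, 2.0297]  P^+=[0.1570 -0.0359 0.1198; -0.0359 0.1628 -0.1764; 0.1198 -0.1764 0.9199]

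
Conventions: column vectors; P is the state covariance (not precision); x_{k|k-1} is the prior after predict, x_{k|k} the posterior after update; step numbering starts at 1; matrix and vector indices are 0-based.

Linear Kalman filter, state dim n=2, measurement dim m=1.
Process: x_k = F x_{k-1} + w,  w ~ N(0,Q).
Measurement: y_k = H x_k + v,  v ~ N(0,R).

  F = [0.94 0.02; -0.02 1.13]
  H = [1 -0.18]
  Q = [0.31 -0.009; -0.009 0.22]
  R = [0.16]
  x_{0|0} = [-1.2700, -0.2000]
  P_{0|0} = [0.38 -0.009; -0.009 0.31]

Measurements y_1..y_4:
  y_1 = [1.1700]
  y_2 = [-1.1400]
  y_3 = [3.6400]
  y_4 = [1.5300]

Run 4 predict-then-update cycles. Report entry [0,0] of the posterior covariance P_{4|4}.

P_post[0,0] = 0.1720

step 1: x^-=[-1.1978, -0.2006]  P^-=[0.6456 -0.0187; -0.0187 0.6164]  S=[0.8323]  K=[0.7797; -0.1558]  nu=[2.3317]  x^+=[0.6202, -0.5638]  P^+=[0.1396 0.0824; 0.0824 0.5962]
step 2: x^-=[0.5718, -0.6495]  P^-=[0.4367 0.0893; 0.0893 0.9776]  S=[0.5962]  K=[0.7055; -0.1453]  nu=[-1.8287]  x^+=[-0.7183, -0.3838]  P^+=[0.1400 0.1505; 0.1505 0.9650]
step 3: x^-=[-0.6829, -0.4193]  P^-=[0.4397 0.1699; 0.1699 1.4455]  S=[0.5854]  K=[0.6989; -0.1542]  nu=[4.2474]  x^+=[2.2857, -1.0742]  P^+=[0.1538 0.2330; 0.2330 1.4316]
step 4: x^-=[2.1271, -1.2596]  P^-=[0.4552 0.2679; 0.2679 2.0375]  S=[0.5848]  K=[0.6960; -0.1691]  nu=[-0.8238]  x^+=[1.5537, -1.1203]  P^+=[0.1720 0.3367; 0.3367 2.0208]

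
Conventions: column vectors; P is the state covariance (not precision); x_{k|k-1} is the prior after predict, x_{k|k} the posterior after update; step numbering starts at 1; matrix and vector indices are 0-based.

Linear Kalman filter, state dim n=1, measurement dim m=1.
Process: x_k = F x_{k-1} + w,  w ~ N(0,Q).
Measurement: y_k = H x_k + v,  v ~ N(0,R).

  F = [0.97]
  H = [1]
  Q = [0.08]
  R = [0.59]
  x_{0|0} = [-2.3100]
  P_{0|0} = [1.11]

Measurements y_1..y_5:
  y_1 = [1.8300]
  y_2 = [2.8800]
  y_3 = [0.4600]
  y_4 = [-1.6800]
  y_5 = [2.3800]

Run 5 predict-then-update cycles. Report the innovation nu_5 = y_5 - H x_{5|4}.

step 1: x^-=[-2.2407]  P^-=[1.1244]  S=[1.7144]  K=[0.6559]  nu=[4.0707]  x^+=[0.4291]  P^+=[0.3870]
step 2: x^-=[0.4162]  P^-=[0.4441]  S=[1.0341]  K=[0.4294]  nu=[2.4638]  x^+=[1.4743]  P^+=[0.2534]
step 3: x^-=[1.4301]  P^-=[0.3184]  S=[0.9084]  K=[0.3505]  nu=[-0.9701]  x^+=[1.0900]  P^+=[0.2068]
step 4: x^-=[1.0573]  P^-=[0.2746]  S=[0.8646]  K=[0.3176]  nu=[-2.7373]  x^+=[0.1880]  P^+=[0.1874]
step 5: x^-=[0.1824]  P^-=[0.2563]  S=[0.8463]  K=[0.3028]  nu=[2.1976]  x^+=[0.8479]  P^+=[0.1787]

innov = [2.1976]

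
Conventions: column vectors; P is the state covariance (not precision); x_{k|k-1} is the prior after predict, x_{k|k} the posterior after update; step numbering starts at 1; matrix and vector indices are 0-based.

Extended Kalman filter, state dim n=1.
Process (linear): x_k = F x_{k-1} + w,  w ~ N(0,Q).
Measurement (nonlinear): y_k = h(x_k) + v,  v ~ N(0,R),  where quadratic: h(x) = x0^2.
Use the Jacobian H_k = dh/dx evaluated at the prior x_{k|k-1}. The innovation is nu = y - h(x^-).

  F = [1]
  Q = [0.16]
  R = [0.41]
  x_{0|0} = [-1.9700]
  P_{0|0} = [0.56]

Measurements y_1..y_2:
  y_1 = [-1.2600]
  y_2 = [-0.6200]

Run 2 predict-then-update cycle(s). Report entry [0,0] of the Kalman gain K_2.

step 1: x^-=[-1.9700]  P^-=[0.7200]  H_jac=[-3.9400]  S=[11.5870]  K=[-0.2448]  nu=[-5.1409]  x^+=[-0.7114]  P^+=[0.0255]
step 2: x^-=[-0.7114]  P^-=[0.1855]  H_jac=[-1.4227]  S=[0.7854]  K=[-0.3360]  nu=[-1.1261]  x^+=[-0.3331]  P^+=[0.0968]

K[0,0] = -0.3360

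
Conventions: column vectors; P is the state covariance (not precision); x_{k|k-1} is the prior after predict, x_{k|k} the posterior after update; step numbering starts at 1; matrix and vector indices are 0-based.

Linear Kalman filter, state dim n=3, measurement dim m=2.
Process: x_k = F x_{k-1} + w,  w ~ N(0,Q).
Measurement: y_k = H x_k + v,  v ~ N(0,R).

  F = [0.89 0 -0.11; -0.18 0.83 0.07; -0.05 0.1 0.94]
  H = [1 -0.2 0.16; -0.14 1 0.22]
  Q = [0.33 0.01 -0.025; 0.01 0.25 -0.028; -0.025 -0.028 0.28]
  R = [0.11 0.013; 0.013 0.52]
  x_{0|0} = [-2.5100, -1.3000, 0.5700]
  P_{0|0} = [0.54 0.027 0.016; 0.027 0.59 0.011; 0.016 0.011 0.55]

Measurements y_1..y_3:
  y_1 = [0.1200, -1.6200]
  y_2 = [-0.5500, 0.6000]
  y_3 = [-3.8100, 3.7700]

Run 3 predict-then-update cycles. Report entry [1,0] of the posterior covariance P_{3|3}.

P_post[1,0] = 0.0697

step 1: x^-=[-2.2966, -0.5873, 0.5313]  P^-=[0.7613 -0.0605 -0.0901; -0.0605 0.6694 0.0663; -0.0901 0.0663 0.7735]  S=[0.9089 -0.2725; -0.2725 1.2935]  K=[0.8450 0.0336; -0.0445 0.5260; 0.0855 0.2106]  nu=[2.2141, -1.4711]  x^+=[-0.4750, -1.4596, 0.4109]  P^+=[0.1262 0.0716 -0.1157; 0.0716 0.2970 -0.0638; -0.1157 -0.0638 0.7193]
step 2: x^-=[-0.4679, -1.0972, 0.2640]  P^-=[0.4613 0.0334 -0.1954; 0.0334 0.4363 0.0106; -0.1954 0.0106 0.9170]  S=[0.5357 -0.1096; -0.1096 1.0171]  K=[0.7929 0.0125; -0.0103 0.4256; -0.0476 0.2305]  nu=[-0.3438, 1.5736]  x^+=[-0.7208, -0.4239, 0.6432]  P^+=[0.1265 0.0693 -0.1581; 0.0693 0.2511 -0.0919; -0.1581 -0.0919 0.8594]
step 3: x^-=[-0.7122, -0.1771, 0.5982]  P^-=[0.4716 0.0297 -0.2455; 0.0297 0.4039 0.0013; -0.2455 0.0013 1.0390]  S=[0.5338 -0.1150; -0.1150 0.9908]  K=[0.7991 0.0016; -0.0084 0.4027; -0.0938 0.2559]  nu=[-3.2289, 3.7158]  x^+=[-3.2863, 1.3467, 1.8517]  P^+=[0.1310 0.0697 -0.1824; 0.0697 0.2423 -0.1058; -0.1824 -0.1058 0.9640]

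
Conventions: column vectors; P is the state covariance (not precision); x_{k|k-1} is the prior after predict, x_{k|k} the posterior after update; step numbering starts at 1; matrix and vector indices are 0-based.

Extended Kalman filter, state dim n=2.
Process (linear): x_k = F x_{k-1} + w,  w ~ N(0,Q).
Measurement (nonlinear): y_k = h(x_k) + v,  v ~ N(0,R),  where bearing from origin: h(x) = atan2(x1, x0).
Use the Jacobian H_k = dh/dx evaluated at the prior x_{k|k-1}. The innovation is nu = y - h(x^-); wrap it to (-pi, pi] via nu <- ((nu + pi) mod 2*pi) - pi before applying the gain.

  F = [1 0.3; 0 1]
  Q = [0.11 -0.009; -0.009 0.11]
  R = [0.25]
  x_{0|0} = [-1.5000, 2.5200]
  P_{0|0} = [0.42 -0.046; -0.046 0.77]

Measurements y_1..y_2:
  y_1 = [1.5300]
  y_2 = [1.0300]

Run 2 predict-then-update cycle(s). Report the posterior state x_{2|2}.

step 1: x^-=[-0.7440, 2.5200]  P^-=[0.5717 0.1760; 0.1760 0.8800]  H_jac=[-0.3650 -0.1078]  S=[0.3502]  K=[-0.6500; -0.4542]  nu=[-0.3279]  x^+=[-0.5309, 2.6689]  P^+=[0.4237 0.0726; 0.0726 0.8077]
step 2: x^-=[0.2698, 2.6689]  P^-=[0.6500 0.3059; 0.3059 0.9177]  H_jac=[-0.3709 0.0375]  S=[0.3322]  K=[-0.6912; -0.2380]  nu=[-0.4401]  x^+=[0.5739, 2.7736]  P^+=[0.4913 0.2513; 0.2513 0.8989]

x_post = [0.5739, 2.7736]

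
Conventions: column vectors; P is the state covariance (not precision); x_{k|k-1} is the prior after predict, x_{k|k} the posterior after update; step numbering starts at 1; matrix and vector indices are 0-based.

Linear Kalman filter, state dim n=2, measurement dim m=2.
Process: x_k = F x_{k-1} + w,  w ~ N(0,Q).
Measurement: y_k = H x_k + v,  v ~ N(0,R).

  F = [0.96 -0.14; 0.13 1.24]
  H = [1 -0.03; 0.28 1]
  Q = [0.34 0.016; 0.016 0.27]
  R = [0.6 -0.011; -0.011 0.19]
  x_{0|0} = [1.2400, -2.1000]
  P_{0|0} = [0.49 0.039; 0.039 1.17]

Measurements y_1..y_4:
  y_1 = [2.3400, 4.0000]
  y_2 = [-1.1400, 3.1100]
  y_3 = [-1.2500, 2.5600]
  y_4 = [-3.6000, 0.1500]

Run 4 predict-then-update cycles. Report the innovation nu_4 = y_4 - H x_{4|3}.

innov = [-2.1961, -3.3308]

step 1: x^-=[1.4844, -2.4428]  P^-=[0.8040 -0.0802; -0.0802 2.0898]  S=[1.4107 0.0719; 0.0719 2.2979]  K=[0.5693 0.0452; -0.1474 0.9043]  nu=[0.7823, 6.0272]  x^+=[2.2025, 2.8921]  P^+=[0.3383 -0.0924; -0.0924 0.1993]
step 2: x^-=[1.7095, 3.8725]  P^-=[0.6806 -0.0847; -0.0847 0.5524]  S=[1.2861 0.0790; 0.0790 0.7483]  K=[0.5258 0.0860; -0.1229 0.7195]  nu=[-2.7333, -1.2412]  x^+=[0.1655, 3.3155]  P^+=[0.3123 -0.0769; -0.0769 0.1596]
step 3: x^-=[-0.3053, 4.1328]  P^-=[0.6516 -0.0629; -0.0629 0.4959]  S=[1.2558 0.0942; 0.0942 0.7017]  K=[0.5127 0.1016; -0.1142 0.6969]  nu=[-0.8207, -1.4873]  x^+=[-0.8771, 3.1901]  P^+=[0.3044 -0.0716; -0.0716 0.1537]
step 4: x^-=[-1.2887, 3.8416]  P^-=[0.6428 -0.0566; -0.0566 0.4884]  S=[1.2466 0.0982; 0.0982 0.6971]  K=[0.5087 0.1053; -0.1118 0.6936]  nu=[-2.1961, -3.3308]  x^+=[-2.7566, 1.7768]  P^+=[0.3019 -0.0701; -0.0701 0.1527]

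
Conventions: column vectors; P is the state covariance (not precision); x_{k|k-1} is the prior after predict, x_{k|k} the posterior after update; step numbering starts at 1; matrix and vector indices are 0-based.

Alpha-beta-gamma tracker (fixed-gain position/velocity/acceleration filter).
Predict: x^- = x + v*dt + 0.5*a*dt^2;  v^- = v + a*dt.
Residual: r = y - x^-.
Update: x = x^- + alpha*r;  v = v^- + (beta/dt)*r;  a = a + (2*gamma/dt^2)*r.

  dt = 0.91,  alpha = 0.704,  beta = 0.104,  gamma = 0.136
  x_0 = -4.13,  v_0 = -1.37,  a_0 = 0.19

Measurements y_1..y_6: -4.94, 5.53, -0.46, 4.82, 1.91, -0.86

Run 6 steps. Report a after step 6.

a_post = -4.5089

step 1: x_pred=-5.2980  r=0.3580  x^+=-5.0460  v^+=-1.1562  a^+=0.3076
step 2: x_pred=-5.9707  r=11.5007  x^+=2.1258  v^+=0.4381  a^+=4.0852
step 3: x_pred=4.2159  r=-4.6759  x^+=0.9241  v^+=3.6212  a^+=2.5493
step 4: x_pred=5.2749  r=-0.4549  x^+=4.9547  v^+=5.8891  a^+=2.3999
step 5: x_pred=11.3074  r=-9.3974  x^+=4.6916  v^+=6.9990  a^+=-0.6868
step 6: x_pred=10.7763  r=-11.6363  x^+=2.5844  v^+=5.0441  a^+=-4.5089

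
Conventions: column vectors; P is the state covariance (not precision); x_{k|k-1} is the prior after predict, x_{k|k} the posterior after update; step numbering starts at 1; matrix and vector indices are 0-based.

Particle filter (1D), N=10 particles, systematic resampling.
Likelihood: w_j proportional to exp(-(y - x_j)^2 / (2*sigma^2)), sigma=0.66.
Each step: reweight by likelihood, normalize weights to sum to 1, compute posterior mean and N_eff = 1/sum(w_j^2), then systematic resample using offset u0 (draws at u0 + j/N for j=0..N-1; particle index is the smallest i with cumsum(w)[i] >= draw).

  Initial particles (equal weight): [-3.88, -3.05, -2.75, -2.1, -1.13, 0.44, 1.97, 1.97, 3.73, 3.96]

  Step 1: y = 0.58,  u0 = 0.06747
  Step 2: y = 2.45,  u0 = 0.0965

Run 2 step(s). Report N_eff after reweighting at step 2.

N_eff = 2.2055

step 1: w=[0.0000, 0.0000, 0.0000, 0.0002, 0.0283, 0.7945, 0.0885, 0.0885, 0.0000, 0.0000]  mean=0.6657  Neff=1.5438  idx=[5, 5, 5, 5, 5, 5, 5, 5, 6, 7]
step 2: w=[0.0060, 0.0060, 0.0060, 0.0060, 0.0060, 0.0060, 0.0060, 0.0060, 0.4760, 0.4760]  mean=1.8965  Neff=2.2055  idx=[8, 8, 8, 8, 8, 9, 9, 9, 9, 9]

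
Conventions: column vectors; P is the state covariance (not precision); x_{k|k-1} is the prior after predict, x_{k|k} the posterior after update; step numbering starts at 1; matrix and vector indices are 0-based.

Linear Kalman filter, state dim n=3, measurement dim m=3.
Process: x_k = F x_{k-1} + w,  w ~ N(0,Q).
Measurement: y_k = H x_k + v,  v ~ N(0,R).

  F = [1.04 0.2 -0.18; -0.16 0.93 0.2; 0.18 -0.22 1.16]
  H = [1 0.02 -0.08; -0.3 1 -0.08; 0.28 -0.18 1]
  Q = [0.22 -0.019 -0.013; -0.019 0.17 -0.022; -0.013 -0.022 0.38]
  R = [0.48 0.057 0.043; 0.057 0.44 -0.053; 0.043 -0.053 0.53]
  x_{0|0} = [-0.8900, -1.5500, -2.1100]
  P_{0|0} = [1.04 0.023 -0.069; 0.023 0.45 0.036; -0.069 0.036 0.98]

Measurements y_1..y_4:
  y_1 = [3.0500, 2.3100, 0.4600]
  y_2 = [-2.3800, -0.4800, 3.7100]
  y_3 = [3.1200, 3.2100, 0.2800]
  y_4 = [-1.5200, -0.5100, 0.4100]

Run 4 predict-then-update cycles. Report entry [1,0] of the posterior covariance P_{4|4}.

P_post[1,0] = 0.0448

step 1: x^-=[-0.8558, -1.7211, -2.2668]  P^-=[1.4274 -0.1431 -0.1184; -0.1431 0.6360 0.1356; -0.1184 0.1356 1.7052]  S=[1.9314 -0.4942 0.2178; -0.4942 1.2738 -0.2959; 0.2178 -0.2959 2.2670]  K=[0.6962 -0.1598 0.0477; 0.0643 0.5631 0.0589; -0.1823 0.1334 0.7617]  nu=[3.7589, 3.5930, 2.6566]  x^+=[1.3135, 0.7006, -0.4491]  P^+=[0.3246 0.0629 -0.0159; 0.0629 0.2700 0.0351; -0.0159 0.0351 0.3996]
step 2: x^-=[1.5870, 0.3516, -0.4386]  P^-=[0.6244 0.0134 -0.0688; 0.0134 0.4232 0.0576; -0.0688 0.0576 0.9117]  S=[1.1218 -0.1035 0.0758; -0.1035 0.9046 -0.1695; 0.0758 -0.1695 1.4437]  K=[0.5489 -0.1179 0.0291; 0.0562 0.4726 0.0423; -0.1582 0.1061 0.6317]  nu=[-4.0091, -0.3906, 3.7676]  x^+=[-0.4579, 0.1011, 2.5341]  P^+=[0.2556 0.0532 -0.0167; 0.0532 0.2269 0.0257; -0.0167 0.0257 0.3317]
step 3: x^-=[-0.9122, 0.6741, 2.8349]  P^-=[0.5429 0.0113 -0.0673; 0.0113 0.3809 0.0410; -0.0673 0.0410 0.8213]  S=[1.0393 -0.0813 0.0616; -0.0813 0.8584 -0.1658; 0.0616 -0.1658 1.3526]  K=[0.5172 -0.1168 0.0233; 0.0480 0.4472 0.0346; -0.1555 0.0972 0.6068]  nu=[4.2455, 2.4891, -2.1782]  x^+=[0.9421, 1.9154, 1.0950]  P^+=[0.2402 0.0475 -0.0179; 0.0475 0.2136 0.0219; -0.0179 0.0219 0.3187]
step 4: x^-=[1.1658, 1.8495, 1.0184]  P^-=[0.5236 0.0067 -0.0683; 0.0067 0.3688 0.0363; -0.0683 0.0363 0.8046]  S=[1.0199 -0.0801 0.0573; -0.0801 0.8480 -0.1667; 0.0573 -0.1667 1.3356]  K=[0.5083 -0.1188 0.0211; 0.0436 0.4395 0.0318; -0.1557 0.0946 0.6017]  nu=[-2.6413, -1.9283, -0.6019]  x^+=[0.0395, 0.8676, 0.8850]  P^+=[0.2357 0.0448 -0.0186; 0.0448 0.2093 0.0206; -0.0186 0.0206 0.3161]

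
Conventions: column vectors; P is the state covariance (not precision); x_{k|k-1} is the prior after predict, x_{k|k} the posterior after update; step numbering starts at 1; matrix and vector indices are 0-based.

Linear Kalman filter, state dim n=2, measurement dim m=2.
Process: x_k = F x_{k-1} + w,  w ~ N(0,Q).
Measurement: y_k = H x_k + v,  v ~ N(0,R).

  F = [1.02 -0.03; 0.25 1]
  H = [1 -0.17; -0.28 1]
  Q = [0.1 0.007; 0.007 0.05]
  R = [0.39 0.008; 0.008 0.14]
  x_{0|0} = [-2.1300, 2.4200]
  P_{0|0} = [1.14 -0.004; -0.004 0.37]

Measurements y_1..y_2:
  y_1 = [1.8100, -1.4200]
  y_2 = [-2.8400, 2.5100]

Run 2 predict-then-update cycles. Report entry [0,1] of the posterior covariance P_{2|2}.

P_post[0,1] = 0.0852

step 1: x^-=[-2.2452, 1.8875]  P^-=[1.2866 0.2825; 0.2825 0.4892]  S=[1.5947 -0.1394; -0.1394 0.5719]  K=[0.7815 0.0546; 0.1918 0.7639]  nu=[4.3761, -3.9362]  x^+=[0.9595, -0.2800]  P^+=[0.3229 0.1043; 0.1043 0.1377]
step 2: x^-=[0.9871, -0.0401]  P^-=[0.4297 0.1909; 0.1909 0.2600]  S=[0.7624 0.0434; 0.0434 0.3269]  K=[0.5127 0.1477; 0.1576 0.6112]  nu=[-3.8339, 2.8265]  x^+=[-0.5612, 1.0833]  P^+=[0.2156 0.0852; 0.0852 0.1107]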